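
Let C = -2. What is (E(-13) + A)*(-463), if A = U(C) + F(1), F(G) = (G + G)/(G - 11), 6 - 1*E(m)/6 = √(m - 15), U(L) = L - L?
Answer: -82877/5 + 5556*I*√7 ≈ -16575.0 + 14700.0*I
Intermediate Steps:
U(L) = 0
E(m) = 36 - 6*√(-15 + m) (E(m) = 36 - 6*√(m - 15) = 36 - 6*√(-15 + m))
F(G) = 2*G/(-11 + G) (F(G) = (2*G)/(-11 + G) = 2*G/(-11 + G))
A = -⅕ (A = 0 + 2*1/(-11 + 1) = 0 + 2*1/(-10) = 0 + 2*1*(-⅒) = 0 - ⅕ = -⅕ ≈ -0.20000)
(E(-13) + A)*(-463) = ((36 - 6*√(-15 - 13)) - ⅕)*(-463) = ((36 - 12*I*√7) - ⅕)*(-463) = (179/5 - 12*I*√7)*(-463) = -82877/5 + 5556*I*√7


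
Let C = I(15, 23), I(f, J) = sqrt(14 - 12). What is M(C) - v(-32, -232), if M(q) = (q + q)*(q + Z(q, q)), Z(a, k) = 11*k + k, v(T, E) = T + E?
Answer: 316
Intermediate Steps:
v(T, E) = E + T
I(f, J) = sqrt(2)
Z(a, k) = 12*k
C = sqrt(2) ≈ 1.4142
M(q) = 26*q**2 (M(q) = (q + q)*(q + 12*q) = (2*q)*(13*q) = 26*q**2)
M(C) - v(-32, -232) = 26*(sqrt(2))**2 - (-232 - 32) = 26*2 - 1*(-264) = 52 + 264 = 316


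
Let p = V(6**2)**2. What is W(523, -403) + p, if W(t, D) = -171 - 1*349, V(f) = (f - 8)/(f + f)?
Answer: -168431/324 ≈ -519.85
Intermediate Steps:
V(f) = (-8 + f)/(2*f) (V(f) = (-8 + f)/((2*f)) = (-8 + f)*(1/(2*f)) = (-8 + f)/(2*f))
W(t, D) = -520 (W(t, D) = -171 - 349 = -520)
p = 49/324 (p = ((-8 + 6**2)/(2*(6**2)))**2 = ((1/2)*(-8 + 36)/36)**2 = ((1/2)*(1/36)*28)**2 = (7/18)**2 = 49/324 ≈ 0.15123)
W(523, -403) + p = -520 + 49/324 = -168431/324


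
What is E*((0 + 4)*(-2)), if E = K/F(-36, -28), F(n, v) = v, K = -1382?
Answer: -2764/7 ≈ -394.86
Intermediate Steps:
E = 691/14 (E = -1382/(-28) = -1382*(-1/28) = 691/14 ≈ 49.357)
E*((0 + 4)*(-2)) = 691*((0 + 4)*(-2))/14 = 691*(4*(-2))/14 = (691/14)*(-8) = -2764/7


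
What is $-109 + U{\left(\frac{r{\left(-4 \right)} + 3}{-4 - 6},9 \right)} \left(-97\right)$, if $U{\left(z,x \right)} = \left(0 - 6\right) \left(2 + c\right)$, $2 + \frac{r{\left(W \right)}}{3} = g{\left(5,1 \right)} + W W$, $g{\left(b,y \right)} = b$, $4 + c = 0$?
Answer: $-1273$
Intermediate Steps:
$c = -4$ ($c = -4 + 0 = -4$)
$r{\left(W \right)} = 9 + 3 W^{2}$ ($r{\left(W \right)} = -6 + 3 \left(5 + W W\right) = -6 + 3 \left(5 + W^{2}\right) = -6 + \left(15 + 3 W^{2}\right) = 9 + 3 W^{2}$)
$U{\left(z,x \right)} = 12$ ($U{\left(z,x \right)} = \left(0 - 6\right) \left(2 - 4\right) = \left(-6\right) \left(-2\right) = 12$)
$-109 + U{\left(\frac{r{\left(-4 \right)} + 3}{-4 - 6},9 \right)} \left(-97\right) = -109 + 12 \left(-97\right) = -109 - 1164 = -1273$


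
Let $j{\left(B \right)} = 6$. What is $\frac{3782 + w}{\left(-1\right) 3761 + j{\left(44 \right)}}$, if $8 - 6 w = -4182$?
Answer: $- \frac{13441}{11265} \approx -1.1932$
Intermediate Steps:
$w = \frac{2095}{3}$ ($w = \frac{4}{3} - -697 = \frac{4}{3} + 697 = \frac{2095}{3} \approx 698.33$)
$\frac{3782 + w}{\left(-1\right) 3761 + j{\left(44 \right)}} = \frac{3782 + \frac{2095}{3}}{\left(-1\right) 3761 + 6} = \frac{13441}{3 \left(-3761 + 6\right)} = \frac{13441}{3 \left(-3755\right)} = \frac{13441}{3} \left(- \frac{1}{3755}\right) = - \frac{13441}{11265}$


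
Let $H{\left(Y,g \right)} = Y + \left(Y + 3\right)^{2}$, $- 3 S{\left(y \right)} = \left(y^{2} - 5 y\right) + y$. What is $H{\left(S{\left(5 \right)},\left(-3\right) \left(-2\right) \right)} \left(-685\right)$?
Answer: $- \frac{685}{9} \approx -76.111$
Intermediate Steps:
$S{\left(y \right)} = - \frac{y^{2}}{3} + \frac{4 y}{3}$ ($S{\left(y \right)} = - \frac{\left(y^{2} - 5 y\right) + y}{3} = - \frac{y^{2} - 4 y}{3} = - \frac{y^{2}}{3} + \frac{4 y}{3}$)
$H{\left(Y,g \right)} = Y + \left(3 + Y\right)^{2}$
$H{\left(S{\left(5 \right)},\left(-3\right) \left(-2\right) \right)} \left(-685\right) = \left(\frac{1}{3} \cdot 5 \left(4 - 5\right) + \left(3 + \frac{1}{3} \cdot 5 \left(4 - 5\right)\right)^{2}\right) \left(-685\right) = \left(\frac{1}{3} \cdot 5 \left(-1\right) + \left(3 + \frac{1}{3} \cdot 5 \left(-1\right)\right)^{2}\right) \left(-685\right) = \left(- \frac{5}{3} + \left(3 - \frac{5}{3}\right)^{2}\right) \left(-685\right) = \left(- \frac{5}{3} + \left(\frac{4}{3}\right)^{2}\right) \left(-685\right) = \left(- \frac{5}{3} + \frac{16}{9}\right) \left(-685\right) = \frac{1}{9} \left(-685\right) = - \frac{685}{9}$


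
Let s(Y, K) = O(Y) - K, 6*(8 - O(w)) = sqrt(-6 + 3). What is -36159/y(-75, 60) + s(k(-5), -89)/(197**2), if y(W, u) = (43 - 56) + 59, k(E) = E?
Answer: -1403290169/1785214 - I*sqrt(3)/232854 ≈ -786.06 - 7.4384e-6*I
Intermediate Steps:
y(W, u) = 46 (y(W, u) = -13 + 59 = 46)
O(w) = 8 - I*sqrt(3)/6 (O(w) = 8 - sqrt(-6 + 3)/6 = 8 - I*sqrt(3)/6)
s(Y, K) = 8 - K - I*sqrt(3)/6 (s(Y, K) = (8 - I*sqrt(3)/6) - K = 8 - K - I*sqrt(3)/6)
-36159/y(-75, 60) + s(k(-5), -89)/(197**2) = -36159/46 + (8 - 1*(-89) - I*sqrt(3)/6)/(197**2) = -36159*1/46 + (8 + 89 - I*sqrt(3)/6)/38809 = -36159/46 + (97 - I*sqrt(3)/6)*(1/38809) = -36159/46 + (97/38809 - I*sqrt(3)/232854) = -1403290169/1785214 - I*sqrt(3)/232854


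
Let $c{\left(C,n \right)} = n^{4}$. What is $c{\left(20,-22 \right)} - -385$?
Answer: $234641$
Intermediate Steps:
$c{\left(20,-22 \right)} - -385 = \left(-22\right)^{4} - -385 = 234256 + 385 = 234641$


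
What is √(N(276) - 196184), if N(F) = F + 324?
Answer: 32*I*√191 ≈ 442.25*I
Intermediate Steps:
N(F) = 324 + F
√(N(276) - 196184) = √((324 + 276) - 196184) = √(600 - 196184) = √(-195584) = 32*I*√191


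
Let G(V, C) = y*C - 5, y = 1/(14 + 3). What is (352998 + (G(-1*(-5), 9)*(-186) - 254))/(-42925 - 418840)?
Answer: -6010784/7850005 ≈ -0.76570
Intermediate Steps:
y = 1/17 ≈ 0.058824
G(V, C) = -5 + C/17 (G(V, C) = C/17 - 5 = -5 + C/17)
(352998 + (G(-1*(-5), 9)*(-186) - 254))/(-42925 - 418840) = (352998 + ((-5 + (1/17)*9)*(-186) - 254))/(-42925 - 418840) = (352998 + ((-5 + 9/17)*(-186) - 254))/(-461765) = (352998 + (-76/17*(-186) - 254))*(-1/461765) = (352998 + (14136/17 - 254))*(-1/461765) = (352998 + 9818/17)*(-1/461765) = (6010784/17)*(-1/461765) = -6010784/7850005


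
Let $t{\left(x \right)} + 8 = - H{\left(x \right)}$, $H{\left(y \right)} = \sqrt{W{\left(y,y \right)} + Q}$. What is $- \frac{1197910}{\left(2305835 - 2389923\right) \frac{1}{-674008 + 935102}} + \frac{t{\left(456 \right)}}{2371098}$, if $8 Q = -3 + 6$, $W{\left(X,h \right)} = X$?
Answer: $\frac{92700184672474277}{24922611078} - \frac{\sqrt{7302}}{9484392} \approx 3.7195 \cdot 10^{6}$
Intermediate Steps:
$Q = \frac{3}{8}$ ($Q = \frac{-3 + 6}{8} = \frac{1}{8} \cdot 3 = \frac{3}{8} \approx 0.375$)
$H{\left(y \right)} = \sqrt{\frac{3}{8} + y}$ ($H{\left(y \right)} = \sqrt{y + \frac{3}{8}} = \sqrt{\frac{3}{8} + y}$)
$t{\left(x \right)} = -8 - \frac{\sqrt{6 + 16 x}}{4}$
$- \frac{1197910}{\left(2305835 - 2389923\right) \frac{1}{-674008 + 935102}} + \frac{t{\left(456 \right)}}{2371098} = - \frac{1197910}{\left(2305835 - 2389923\right) \frac{1}{-674008 + 935102}} + \frac{-8 - \frac{\sqrt{6 + 16 \cdot 456}}{4}}{2371098} = - \frac{1197910}{\left(-84088\right) \frac{1}{261094}} + \left(-8 - \frac{\sqrt{6 + 7296}}{4}\right) \frac{1}{2371098} = - \frac{1197910}{\left(-84088\right) \frac{1}{261094}} + \left(-8 - \frac{\sqrt{7302}}{4}\right) \frac{1}{2371098} = - \frac{1197910}{- \frac{42044}{130547}} - \left(\frac{4}{1185549} + \frac{\sqrt{7302}}{9484392}\right) = \left(-1197910\right) \left(- \frac{130547}{42044}\right) - \left(\frac{4}{1185549} + \frac{\sqrt{7302}}{9484392}\right) = \frac{78191778385}{21022} - \left(\frac{4}{1185549} + \frac{\sqrt{7302}}{9484392}\right) = \frac{92700184672474277}{24922611078} - \frac{\sqrt{7302}}{9484392}$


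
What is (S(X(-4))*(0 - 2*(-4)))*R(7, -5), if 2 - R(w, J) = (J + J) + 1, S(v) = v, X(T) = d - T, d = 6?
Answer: 880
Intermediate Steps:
X(T) = 6 - T
R(w, J) = 1 - 2*J (R(w, J) = 2 - ((J + J) + 1) = 2 - (2*J + 1) = 2 - (1 + 2*J) = 2 + (-1 - 2*J) = 1 - 2*J)
(S(X(-4))*(0 - 2*(-4)))*R(7, -5) = ((6 - 1*(-4))*(0 - 2*(-4)))*(1 - 2*(-5)) = ((6 + 4)*(0 + 8))*(1 + 10) = (10*8)*11 = 80*11 = 880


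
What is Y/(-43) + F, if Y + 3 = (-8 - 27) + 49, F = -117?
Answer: -5042/43 ≈ -117.26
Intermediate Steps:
Y = 11 (Y = -3 + ((-8 - 27) + 49) = -3 + (-35 + 49) = -3 + 14 = 11)
Y/(-43) + F = 11/(-43) - 117 = -1/43*11 - 117 = -11/43 - 117 = -5042/43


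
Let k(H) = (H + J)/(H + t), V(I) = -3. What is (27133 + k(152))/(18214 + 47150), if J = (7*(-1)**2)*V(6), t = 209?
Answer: 816262/1966367 ≈ 0.41511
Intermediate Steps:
J = -21 (J = (7*(-1)**2)*(-3) = (7*1)*(-3) = 7*(-3) = -21)
k(H) = (-21 + H)/(209 + H) (k(H) = (H - 21)/(H + 209) = (-21 + H)/(209 + H))
(27133 + k(152))/(18214 + 47150) = (27133 + (-21 + 152)/(209 + 152))/(18214 + 47150) = (27133 + 131/361)/65364 = (27133 + (1/361)*131)*(1/65364) = (27133 + 131/361)*(1/65364) = (9795144/361)*(1/65364) = 816262/1966367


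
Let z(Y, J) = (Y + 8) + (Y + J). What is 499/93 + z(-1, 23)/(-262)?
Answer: 128041/24366 ≈ 5.2549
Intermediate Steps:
z(Y, J) = 8 + J + 2*Y (z(Y, J) = (8 + Y) + (J + Y) = 8 + J + 2*Y)
499/93 + z(-1, 23)/(-262) = 499/93 + (8 + 23 + 2*(-1))/(-262) = 499*(1/93) + (8 + 23 - 2)*(-1/262) = 499/93 + 29*(-1/262) = 499/93 - 29/262 = 128041/24366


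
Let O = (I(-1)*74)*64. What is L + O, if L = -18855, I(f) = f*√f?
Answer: -18855 - 4736*I ≈ -18855.0 - 4736.0*I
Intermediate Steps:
I(f) = f^(3/2)
O = -4736*I (O = ((-1)^(3/2)*74)*64 = (-I*74)*64 = -74*I*64 = -4736*I ≈ -4736.0*I)
L + O = -18855 - 4736*I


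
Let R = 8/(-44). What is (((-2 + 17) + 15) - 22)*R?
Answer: -16/11 ≈ -1.4545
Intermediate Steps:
R = -2/11 (R = 8*(-1/44) = -2/11 ≈ -0.18182)
(((-2 + 17) + 15) - 22)*R = (((-2 + 17) + 15) - 22)*(-2/11) = ((15 + 15) - 22)*(-2/11) = (30 - 22)*(-2/11) = 8*(-2/11) = -16/11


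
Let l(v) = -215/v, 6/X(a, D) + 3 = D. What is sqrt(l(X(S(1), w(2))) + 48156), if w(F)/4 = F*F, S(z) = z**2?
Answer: sqrt(1716846)/6 ≈ 218.38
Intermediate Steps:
w(F) = 4*F**2 (w(F) = 4*(F*F) = 4*F**2)
X(a, D) = 6/(-3 + D)
sqrt(l(X(S(1), w(2))) + 48156) = sqrt(-215/(6/(-3 + 4*2**2)) + 48156) = sqrt(-215/(6/(-3 + 4*4)) + 48156) = sqrt(-215/(6/(-3 + 16)) + 48156) = sqrt(-215/(6/13) + 48156) = sqrt(-215/(6*(1/13)) + 48156) = sqrt(-215/6/13 + 48156) = sqrt(-215*13/6 + 48156) = sqrt(-2795/6 + 48156) = sqrt(286141/6) = sqrt(1716846)/6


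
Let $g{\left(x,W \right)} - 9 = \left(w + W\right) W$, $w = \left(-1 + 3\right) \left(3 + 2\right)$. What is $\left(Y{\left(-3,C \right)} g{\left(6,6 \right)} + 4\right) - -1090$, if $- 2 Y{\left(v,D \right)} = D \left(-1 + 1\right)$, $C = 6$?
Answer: $1094$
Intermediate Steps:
$Y{\left(v,D \right)} = 0$ ($Y{\left(v,D \right)} = - \frac{D \left(-1 + 1\right)}{2} = - \frac{D 0}{2} = \left(- \frac{1}{2}\right) 0 = 0$)
$w = 10$ ($w = 2 \cdot 5 = 10$)
$g{\left(x,W \right)} = 9 + W \left(10 + W\right)$ ($g{\left(x,W \right)} = 9 + \left(10 + W\right) W = 9 + W \left(10 + W\right)$)
$\left(Y{\left(-3,C \right)} g{\left(6,6 \right)} + 4\right) - -1090 = \left(0 \left(9 + 6^{2} + 10 \cdot 6\right) + 4\right) - -1090 = \left(0 \left(9 + 36 + 60\right) + 4\right) + 1090 = \left(0 \cdot 105 + 4\right) + 1090 = \left(0 + 4\right) + 1090 = 4 + 1090 = 1094$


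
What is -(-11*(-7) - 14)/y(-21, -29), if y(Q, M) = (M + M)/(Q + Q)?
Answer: -1323/29 ≈ -45.621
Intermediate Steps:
y(Q, M) = M/Q (y(Q, M) = (2*M)/((2*Q)) = (2*M)*(1/(2*Q)) = M/Q)
-(-11*(-7) - 14)/y(-21, -29) = -(-11*(-7) - 14)/((-29/(-21))) = -(77 - 14)/((-29*(-1/21))) = -63/29/21 = -63*21/29 = -1*1323/29 = -1323/29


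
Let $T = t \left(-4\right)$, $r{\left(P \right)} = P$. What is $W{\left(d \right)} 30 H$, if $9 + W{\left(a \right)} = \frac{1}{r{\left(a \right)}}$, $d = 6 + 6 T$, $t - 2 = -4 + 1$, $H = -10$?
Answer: $2690$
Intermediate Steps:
$t = -1$ ($t = 2 + \left(-4 + 1\right) = 2 - 3 = -1$)
$T = 4$ ($T = \left(-1\right) \left(-4\right) = 4$)
$d = 30$ ($d = 6 + 6 \cdot 4 = 6 + 24 = 30$)
$W{\left(a \right)} = -9 + \frac{1}{a}$
$W{\left(d \right)} 30 H = \left(-9 + \frac{1}{30}\right) 30 \left(-10\right) = \left(- \frac{269}{30}\right) 30 \left(-10\right) = \left(-269\right) \left(-10\right) = 2690$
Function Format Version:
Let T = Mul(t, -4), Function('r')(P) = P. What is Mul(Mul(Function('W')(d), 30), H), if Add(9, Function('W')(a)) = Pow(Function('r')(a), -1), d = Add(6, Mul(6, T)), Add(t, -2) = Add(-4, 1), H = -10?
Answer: 2690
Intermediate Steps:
t = -1 (t = Add(2, Add(-4, 1)) = Add(2, -3) = -1)
T = 4 (T = Mul(-1, -4) = 4)
d = 30 (d = Add(6, Mul(6, 4)) = Add(6, 24) = 30)
Function('W')(a) = Add(-9, Pow(a, -1))
Mul(Mul(Function('W')(d), 30), H) = Mul(Mul(Add(-9, Pow(30, -1)), 30), -10) = Mul(Mul(Add(-9, Rational(1, 30)), 30), -10) = Mul(Mul(Rational(-269, 30), 30), -10) = Mul(-269, -10) = 2690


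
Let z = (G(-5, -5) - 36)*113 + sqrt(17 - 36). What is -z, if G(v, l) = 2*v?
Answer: 5198 - I*sqrt(19) ≈ 5198.0 - 4.3589*I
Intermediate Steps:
z = -5198 + I*sqrt(19) (z = (2*(-5) - 36)*113 + sqrt(17 - 36) = (-10 - 36)*113 + sqrt(-19) = -46*113 + I*sqrt(19) = -5198 + I*sqrt(19) ≈ -5198.0 + 4.3589*I)
-z = -(-5198 + I*sqrt(19)) = 5198 - I*sqrt(19)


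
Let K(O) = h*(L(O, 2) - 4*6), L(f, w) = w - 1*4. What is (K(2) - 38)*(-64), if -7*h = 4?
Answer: 10368/7 ≈ 1481.1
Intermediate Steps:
L(f, w) = -4 + w (L(f, w) = w - 4 = -4 + w)
h = -4/7 (h = -1/7*4 = -4/7 ≈ -0.57143)
K(O) = 104/7 (K(O) = -4*((-4 + 2) - 4*6)/7 = -4*(-2 - 24)/7 = -4/7*(-26) = 104/7)
(K(2) - 38)*(-64) = (104/7 - 38)*(-64) = -162/7*(-64) = 10368/7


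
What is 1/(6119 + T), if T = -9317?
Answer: -1/3198 ≈ -0.00031270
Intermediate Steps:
1/(6119 + T) = 1/(6119 - 9317) = 1/(-3198) = -1/3198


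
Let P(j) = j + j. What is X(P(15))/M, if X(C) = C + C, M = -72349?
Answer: -60/72349 ≈ -0.00082931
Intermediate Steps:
P(j) = 2*j
X(C) = 2*C
X(P(15))/M = (2*(2*15))/(-72349) = (2*30)*(-1/72349) = 60*(-1/72349) = -60/72349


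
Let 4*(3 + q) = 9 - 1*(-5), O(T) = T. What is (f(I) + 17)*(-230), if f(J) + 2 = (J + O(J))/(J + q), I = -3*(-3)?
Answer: -73830/19 ≈ -3885.8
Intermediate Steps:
I = 9
q = ½ (q = -3 + (9 - 1*(-5))/4 = -3 + (9 + 5)/4 = -3 + (¼)*14 = -3 + 7/2 = ½ ≈ 0.50000)
f(J) = -2 + 2*J/(½ + J) (f(J) = -2 + (J + J)/(J + ½) = -2 + (2*J)/(½ + J) = -2 + 2*J/(½ + J))
(f(I) + 17)*(-230) = (-2/(1 + 2*9) + 17)*(-230) = (-2/(1 + 18) + 17)*(-230) = (-2/19 + 17)*(-230) = (321/19)*(-230) = -73830/19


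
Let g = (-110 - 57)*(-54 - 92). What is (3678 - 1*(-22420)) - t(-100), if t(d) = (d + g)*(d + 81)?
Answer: 487456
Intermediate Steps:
g = 24382 (g = -167*(-146) = 24382)
t(d) = (81 + d)*(24382 + d) (t(d) = (d + 24382)*(d + 81) = (24382 + d)*(81 + d) = (81 + d)*(24382 + d))
(3678 - 1*(-22420)) - t(-100) = (3678 - 1*(-22420)) - (1974942 + (-100)² + 24463*(-100)) = (3678 + 22420) - (1974942 + 10000 - 2446300) = 26098 - 1*(-461358) = 26098 + 461358 = 487456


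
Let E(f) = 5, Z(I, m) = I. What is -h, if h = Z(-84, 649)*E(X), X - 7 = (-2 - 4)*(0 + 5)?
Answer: 420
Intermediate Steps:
X = -23 (X = 7 + (-2 - 4)*(0 + 5) = 7 - 6*5 = 7 - 30 = -23)
h = -420 (h = -84*5 = -420)
-h = -1*(-420) = 420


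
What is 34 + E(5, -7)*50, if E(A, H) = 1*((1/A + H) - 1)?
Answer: -356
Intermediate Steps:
E(A, H) = -1 + H + 1/A (E(A, H) = 1*((H + 1/A) - 1) = 1*(-1 + H + 1/A) = -1 + H + 1/A)
34 + E(5, -7)*50 = 34 + (-1 - 7 + 1/5)*50 = 34 + (-1 - 7 + ⅕)*50 = 34 - 39/5*50 = 34 - 390 = -356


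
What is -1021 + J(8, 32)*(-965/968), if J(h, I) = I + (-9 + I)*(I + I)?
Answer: -304961/121 ≈ -2520.3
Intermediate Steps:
J(h, I) = I + 2*I*(-9 + I) (J(h, I) = I + (-9 + I)*(2*I) = I + 2*I*(-9 + I))
-1021 + J(8, 32)*(-965/968) = -1021 + (32*(-17 + 2*32))*(-965/968) = -1021 + (32*(-17 + 64))*(-965*1/968) = -1021 + (32*47)*(-965/968) = -1021 + 1504*(-965/968) = -1021 - 181420/121 = -304961/121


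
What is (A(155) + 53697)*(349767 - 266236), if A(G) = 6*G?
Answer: 4563047937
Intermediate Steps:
(A(155) + 53697)*(349767 - 266236) = (6*155 + 53697)*(349767 - 266236) = (930 + 53697)*83531 = 54627*83531 = 4563047937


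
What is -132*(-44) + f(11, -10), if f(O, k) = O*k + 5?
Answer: 5703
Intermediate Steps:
f(O, k) = 5 + O*k
-132*(-44) + f(11, -10) = -132*(-44) + (5 + 11*(-10)) = 5808 + (5 - 110) = 5808 - 105 = 5703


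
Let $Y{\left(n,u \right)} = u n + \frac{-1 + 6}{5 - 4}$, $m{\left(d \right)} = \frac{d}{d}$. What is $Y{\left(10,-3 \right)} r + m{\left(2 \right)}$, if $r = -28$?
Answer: $701$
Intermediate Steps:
$m{\left(d \right)} = 1$
$Y{\left(n,u \right)} = 5 + n u$ ($Y{\left(n,u \right)} = n u + \frac{5}{1} = n u + 5 \cdot 1 = n u + 5 = 5 + n u$)
$Y{\left(10,-3 \right)} r + m{\left(2 \right)} = \left(5 + 10 \left(-3\right)\right) \left(-28\right) + 1 = \left(5 - 30\right) \left(-28\right) + 1 = \left(-25\right) \left(-28\right) + 1 = 700 + 1 = 701$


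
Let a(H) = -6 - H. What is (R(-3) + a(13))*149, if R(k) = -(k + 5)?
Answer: -3129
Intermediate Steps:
R(k) = -5 - k (R(k) = -(5 + k) = -5 - k)
(R(-3) + a(13))*149 = ((-5 - 1*(-3)) + (-6 - 1*13))*149 = ((-5 + 3) + (-6 - 13))*149 = (-2 - 19)*149 = -21*149 = -3129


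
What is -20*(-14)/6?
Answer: 140/3 ≈ 46.667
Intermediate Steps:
-20*(-14)/6 = -(-280)/6 = -1*(-140/3) = 140/3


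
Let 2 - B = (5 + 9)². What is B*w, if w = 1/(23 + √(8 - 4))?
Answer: -194/25 ≈ -7.7600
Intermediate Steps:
B = -194 (B = 2 - (5 + 9)² = 2 - 1*14² = 2 - 1*196 = 2 - 196 = -194)
w = 1/25 (w = 1/(23 + √4) = 1/(23 + 2) = 1/25 ≈ 0.040000)
B*w = -194*1/25 = -194/25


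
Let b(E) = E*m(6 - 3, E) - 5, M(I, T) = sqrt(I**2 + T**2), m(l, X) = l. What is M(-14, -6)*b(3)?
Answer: 8*sqrt(58) ≈ 60.926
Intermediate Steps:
b(E) = -5 + 3*E (b(E) = E*(6 - 3) - 5 = E*3 - 5 = 3*E - 5 = -5 + 3*E)
M(-14, -6)*b(3) = sqrt((-14)**2 + (-6)**2)*(-5 + 3*3) = sqrt(196 + 36)*(-5 + 9) = sqrt(232)*4 = (2*sqrt(58))*4 = 8*sqrt(58)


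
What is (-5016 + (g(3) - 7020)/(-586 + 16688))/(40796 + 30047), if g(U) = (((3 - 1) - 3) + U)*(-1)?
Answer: -40387327/570356993 ≈ -0.070811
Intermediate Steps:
g(U) = 1 - U (g(U) = ((2 - 3) + U)*(-1) = (-1 + U)*(-1) = 1 - U)
(-5016 + (g(3) - 7020)/(-586 + 16688))/(40796 + 30047) = (-5016 + ((1 - 1*3) - 7020)/(-586 + 16688))/(40796 + 30047) = (-5016 + ((1 - 3) - 7020)/16102)/70843 = (-5016 + (-2 - 7020)*(1/16102))*(1/70843) = (-5016 - 7022*1/16102)*(1/70843) = (-5016 - 3511/8051)*(1/70843) = -40387327/8051*1/70843 = -40387327/570356993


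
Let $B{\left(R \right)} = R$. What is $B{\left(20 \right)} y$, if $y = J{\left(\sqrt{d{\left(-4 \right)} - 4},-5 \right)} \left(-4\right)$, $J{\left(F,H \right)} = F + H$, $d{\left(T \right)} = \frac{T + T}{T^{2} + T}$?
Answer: $400 - \frac{80 i \sqrt{42}}{3} \approx 400.0 - 172.82 i$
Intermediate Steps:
$d{\left(T \right)} = \frac{2 T}{T + T^{2}}$
$y = 20 - \frac{4 i \sqrt{42}}{3}$ ($y = \left(\sqrt{\frac{2}{1 - 4} - 4} - 5\right) \left(-4\right) = \left(\sqrt{\frac{2}{-3} - 4} - 5\right) \left(-4\right) = \left(\sqrt{2 \left(- \frac{1}{3}\right) - 4} - 5\right) \left(-4\right) = \left(\sqrt{- \frac{2}{3} - 4} - 5\right) \left(-4\right) = \left(\sqrt{- \frac{14}{3}} - 5\right) \left(-4\right) = \left(\frac{i \sqrt{42}}{3} - 5\right) \left(-4\right) = \left(-5 + \frac{i \sqrt{42}}{3}\right) \left(-4\right) = 20 - \frac{4 i \sqrt{42}}{3} \approx 20.0 - 8.641 i$)
$B{\left(20 \right)} y = 20 \left(20 - \frac{4 i \sqrt{42}}{3}\right) = 400 - \frac{80 i \sqrt{42}}{3}$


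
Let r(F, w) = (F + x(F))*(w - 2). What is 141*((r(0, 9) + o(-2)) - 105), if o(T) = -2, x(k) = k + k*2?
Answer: -15087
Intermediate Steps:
x(k) = 3*k (x(k) = k + 2*k = 3*k)
r(F, w) = 4*F*(-2 + w) (r(F, w) = (F + 3*F)*(w - 2) = (4*F)*(-2 + w) = 4*F*(-2 + w))
141*((r(0, 9) + o(-2)) - 105) = 141*((4*0*(-2 + 9) - 2) - 105) = 141*((4*0*7 - 2) - 105) = 141*((0 - 2) - 105) = 141*(-2 - 105) = 141*(-107) = -15087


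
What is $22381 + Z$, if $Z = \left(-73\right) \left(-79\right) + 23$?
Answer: $28171$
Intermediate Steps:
$Z = 5790$ ($Z = 5767 + 23 = 5790$)
$22381 + Z = 22381 + 5790 = 28171$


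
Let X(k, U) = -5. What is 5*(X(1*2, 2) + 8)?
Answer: 15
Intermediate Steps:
5*(X(1*2, 2) + 8) = 5*(-5 + 8) = 5*3 = 15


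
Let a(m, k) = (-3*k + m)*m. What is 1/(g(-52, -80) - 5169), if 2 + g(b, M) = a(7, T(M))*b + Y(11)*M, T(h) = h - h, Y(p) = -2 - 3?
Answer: -1/7319 ≈ -0.00013663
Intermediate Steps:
Y(p) = -5
T(h) = 0
a(m, k) = m*(m - 3*k) (a(m, k) = (m - 3*k)*m = m*(m - 3*k))
g(b, M) = -2 - 5*M + 49*b (g(b, M) = -2 + ((7*(7 - 3*0))*b - 5*M) = -2 + ((7*(7 + 0))*b - 5*M) = -2 + ((7*7)*b - 5*M) = -2 + (49*b - 5*M) = -2 + (-5*M + 49*b) = -2 - 5*M + 49*b)
1/(g(-52, -80) - 5169) = 1/((-2 - 5*(-80) + 49*(-52)) - 5169) = 1/((-2 + 400 - 2548) - 5169) = 1/(-2150 - 5169) = 1/(-7319) = -1/7319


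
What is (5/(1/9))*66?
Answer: 2970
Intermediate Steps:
(5/(1/9))*66 = (5*9)*66 = 45*66 = 2970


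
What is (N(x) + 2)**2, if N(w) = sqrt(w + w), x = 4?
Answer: 12 + 8*sqrt(2) ≈ 23.314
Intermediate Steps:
N(w) = sqrt(2)*sqrt(w) (N(w) = sqrt(2*w) = sqrt(2)*sqrt(w))
(N(x) + 2)**2 = (sqrt(2)*sqrt(4) + 2)**2 = (sqrt(2)*2 + 2)**2 = (2*sqrt(2) + 2)**2 = (2 + 2*sqrt(2))**2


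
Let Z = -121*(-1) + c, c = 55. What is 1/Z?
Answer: 1/176 ≈ 0.0056818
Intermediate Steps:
Z = 176 (Z = -121*(-1) + 55 = 121 + 55 = 176)
1/Z = 1/176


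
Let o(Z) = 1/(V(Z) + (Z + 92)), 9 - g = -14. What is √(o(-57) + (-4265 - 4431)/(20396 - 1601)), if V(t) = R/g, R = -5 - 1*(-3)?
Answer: I*√98864222458155/15092385 ≈ 0.65881*I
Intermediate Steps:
g = 23 (g = 9 - 1*(-14) = 9 + 14 = 23)
R = -2 (R = -5 + 3 = -2)
V(t) = -2/23
o(Z) = 1/(2114/23 + Z) (o(Z) = 1/(-2/23 + (Z + 92)) = 1/(-2/23 + (92 + Z)) = 1/(2114/23 + Z))
√(o(-57) + (-4265 - 4431)/(20396 - 1601)) = √(23/(2114 + 23*(-57)) + (-4265 - 4431)/(20396 - 1601)) = √(23/(2114 - 1311) - 8696/18795) = √(23/803 - 8696*1/18795) = √(23*(1/803) - 8696/18795) = √(23/803 - 8696/18795) = √(-6550603/15092385) = I*√98864222458155/15092385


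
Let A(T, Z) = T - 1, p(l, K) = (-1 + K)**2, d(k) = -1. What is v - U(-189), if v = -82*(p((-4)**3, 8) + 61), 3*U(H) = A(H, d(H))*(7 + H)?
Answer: -61640/3 ≈ -20547.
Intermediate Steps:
A(T, Z) = -1 + T
U(H) = (-1 + H)*(7 + H)/3 (U(H) = ((-1 + H)*(7 + H))/3 = (-1 + H)*(7 + H)/3)
v = -9020 (v = -82*((-1 + 8)**2 + 61) = -82*(7**2 + 61) = -82*(49 + 61) = -82*110 = -9020)
v - U(-189) = -9020 - (-1 - 189)*(7 - 189)/3 = -9020 - (-190)*(-182)/3 = -9020 - 1*34580/3 = -9020 - 34580/3 = -61640/3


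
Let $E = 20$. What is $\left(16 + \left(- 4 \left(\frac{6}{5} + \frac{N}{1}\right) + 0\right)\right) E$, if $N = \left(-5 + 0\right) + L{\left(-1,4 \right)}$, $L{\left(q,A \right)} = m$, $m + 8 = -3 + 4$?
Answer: $1184$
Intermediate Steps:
$m = -7$ ($m = -8 + \left(-3 + 4\right) = -8 + 1 = -7$)
$L{\left(q,A \right)} = -7$
$N = -12$ ($N = \left(-5 + 0\right) - 7 = -5 - 7 = -12$)
$\left(16 + \left(- 4 \left(\frac{6}{5} + \frac{N}{1}\right) + 0\right)\right) E = \left(16 - 4 \left(\frac{6}{5} - \frac{12}{1}\right)\right) 20 = \left(16 - 4 \left(6 \cdot \frac{1}{5} - 12\right)\right) 20 = \left(16 + \left(- 4 \left(\frac{6}{5} - 12\right) + 0\right)\right) 20 = \left(16 + \left(\left(-4\right) \left(- \frac{54}{5}\right) + 0\right)\right) 20 = \left(16 + \left(\frac{216}{5} + 0\right)\right) 20 = \left(16 + \frac{216}{5}\right) 20 = \frac{296}{5} \cdot 20 = 1184$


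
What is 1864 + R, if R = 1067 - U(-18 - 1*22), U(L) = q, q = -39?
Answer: 2970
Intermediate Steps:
U(L) = -39
R = 1106 (R = 1067 - 1*(-39) = 1067 + 39 = 1106)
1864 + R = 1864 + 1106 = 2970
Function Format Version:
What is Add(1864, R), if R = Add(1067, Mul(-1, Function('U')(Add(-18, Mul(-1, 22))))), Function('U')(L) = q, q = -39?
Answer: 2970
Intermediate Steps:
Function('U')(L) = -39
R = 1106 (R = Add(1067, Mul(-1, -39)) = Add(1067, 39) = 1106)
Add(1864, R) = Add(1864, 1106) = 2970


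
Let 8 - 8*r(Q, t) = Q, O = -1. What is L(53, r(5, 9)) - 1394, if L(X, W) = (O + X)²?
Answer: 1310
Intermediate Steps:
r(Q, t) = 1 - Q/8
L(X, W) = (-1 + X)²
L(53, r(5, 9)) - 1394 = (-1 + 53)² - 1394 = 52² - 1394 = 2704 - 1394 = 1310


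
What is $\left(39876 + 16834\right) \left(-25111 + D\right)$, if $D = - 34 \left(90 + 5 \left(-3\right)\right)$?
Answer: $-1568655310$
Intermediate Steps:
$D = -2550$ ($D = - 34 \left(90 - 15\right) = \left(-34\right) 75 = -2550$)
$\left(39876 + 16834\right) \left(-25111 + D\right) = \left(39876 + 16834\right) \left(-25111 - 2550\right) = 56710 \left(-27661\right) = -1568655310$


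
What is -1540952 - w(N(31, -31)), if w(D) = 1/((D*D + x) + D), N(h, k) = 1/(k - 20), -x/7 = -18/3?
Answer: -168259633385/109192 ≈ -1.5410e+6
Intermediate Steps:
x = 42 (x = -(-126)/3 = -7*(-6) = 42)
N(h, k) = 1/(-20 + k)
w(D) = 1/(42 + D + D²) (w(D) = 1/((D*D + 42) + D) = 1/((D² + 42) + D) = 1/((42 + D²) + D) = 1/(42 + D + D²))
-1540952 - w(N(31, -31)) = -1540952 - 1/(42 + 1/(-20 - 31) + (1/(-20 - 31))²) = -1540952 - 1/(42 + 1/(-51) + (1/(-51))²) = -1540952 - 1/(42 - 1/51 + (-1/51)²) = -1540952 - 1/(42 - 1/51 + 1/2601) = -1540952 - 1/109192/2601 = -1540952 - 1*2601/109192 = -1540952 - 2601/109192 = -168259633385/109192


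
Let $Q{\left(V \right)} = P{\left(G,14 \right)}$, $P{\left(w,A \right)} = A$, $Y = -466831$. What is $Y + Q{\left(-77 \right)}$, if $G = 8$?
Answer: $-466817$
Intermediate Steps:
$Q{\left(V \right)} = 14$
$Y + Q{\left(-77 \right)} = -466831 + 14 = -466817$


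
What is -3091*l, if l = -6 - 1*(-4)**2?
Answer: 68002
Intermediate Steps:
l = -22 (l = -6 - 1*16 = -6 - 16 = -22)
-3091*l = -3091*(-22) = 68002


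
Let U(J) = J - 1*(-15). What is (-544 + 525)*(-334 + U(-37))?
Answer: 6764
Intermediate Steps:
U(J) = 15 + J (U(J) = J + 15 = 15 + J)
(-544 + 525)*(-334 + U(-37)) = (-544 + 525)*(-334 + (15 - 37)) = -19*(-334 - 22) = -19*(-356) = 6764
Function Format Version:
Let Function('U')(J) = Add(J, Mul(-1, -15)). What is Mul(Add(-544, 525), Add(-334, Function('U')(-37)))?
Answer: 6764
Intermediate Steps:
Function('U')(J) = Add(15, J) (Function('U')(J) = Add(J, 15) = Add(15, J))
Mul(Add(-544, 525), Add(-334, Function('U')(-37))) = Mul(Add(-544, 525), Add(-334, Add(15, -37))) = Mul(-19, Add(-334, -22)) = Mul(-19, -356) = 6764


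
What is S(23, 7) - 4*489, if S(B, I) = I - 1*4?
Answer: -1953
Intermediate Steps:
S(B, I) = -4 + I (S(B, I) = I - 4 = -4 + I)
S(23, 7) - 4*489 = (-4 + 7) - 4*489 = 3 - 1956 = -1953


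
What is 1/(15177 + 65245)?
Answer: 1/80422 ≈ 1.2434e-5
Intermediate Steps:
1/(15177 + 65245) = 1/80422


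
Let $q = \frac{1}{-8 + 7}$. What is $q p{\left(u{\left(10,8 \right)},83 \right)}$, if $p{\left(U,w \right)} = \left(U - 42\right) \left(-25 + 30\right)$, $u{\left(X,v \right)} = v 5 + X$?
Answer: $-40$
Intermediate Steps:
$u{\left(X,v \right)} = X + 5 v$ ($u{\left(X,v \right)} = 5 v + X = X + 5 v$)
$p{\left(U,w \right)} = -210 + 5 U$ ($p{\left(U,w \right)} = \left(-42 + U\right) 5 = -210 + 5 U$)
$q = -1$ ($q = \frac{1}{-1} = -1$)
$q p{\left(u{\left(10,8 \right)},83 \right)} = - (-210 + 5 \left(10 + 5 \cdot 8\right)) = - (-210 + 5 \left(10 + 40\right)) = - (-210 + 5 \cdot 50) = - (-210 + 250) = \left(-1\right) 40 = -40$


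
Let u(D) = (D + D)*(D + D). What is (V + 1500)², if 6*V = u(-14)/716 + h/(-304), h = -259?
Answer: 26661440957389225/11844404224 ≈ 2.2510e+6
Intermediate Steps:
u(D) = 4*D² (u(D) = (2*D)*(2*D) = 4*D²)
V = 35315/108832 (V = ((4*(-14)²)/716 - 259/(-304))/6 = ((4*196)*(1/716) - 259*(-1/304))/6 = (784*(1/716) + 259/304)/6 = (196/179 + 259/304)/6 = (⅙)*(105945/54416) = 35315/108832 ≈ 0.32449)
(V + 1500)² = (35315/108832 + 1500)² = (163283315/108832)² = 26661440957389225/11844404224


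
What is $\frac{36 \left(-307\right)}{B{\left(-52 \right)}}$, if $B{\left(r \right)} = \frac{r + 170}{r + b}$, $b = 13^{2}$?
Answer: $- \frac{646542}{59} \approx -10958.0$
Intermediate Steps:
$b = 169$
$B{\left(r \right)} = \frac{170 + r}{169 + r}$ ($B{\left(r \right)} = \frac{r + 170}{r + 169} = \frac{170 + r}{169 + r}$)
$\frac{36 \left(-307\right)}{B{\left(-52 \right)}} = \frac{36 \left(-307\right)}{\frac{1}{169 - 52} \left(170 - 52\right)} = - \frac{11052}{\frac{1}{117} \cdot 118} = - \frac{11052}{\frac{118}{117}} = \left(-11052\right) \frac{117}{118} = - \frac{646542}{59}$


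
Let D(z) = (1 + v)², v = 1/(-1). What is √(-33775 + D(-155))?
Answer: 5*I*√1351 ≈ 183.78*I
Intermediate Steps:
v = -1
D(z) = 0 (D(z) = (1 - 1)² = 0² = 0)
√(-33775 + D(-155)) = √(-33775 + 0) = √(-33775) = 5*I*√1351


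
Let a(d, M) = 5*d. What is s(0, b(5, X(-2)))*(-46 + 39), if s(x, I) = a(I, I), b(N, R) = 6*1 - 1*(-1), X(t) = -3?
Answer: -245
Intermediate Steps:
b(N, R) = 7 (b(N, R) = 6 + 1 = 7)
s(x, I) = 5*I
s(0, b(5, X(-2)))*(-46 + 39) = (5*7)*(-46 + 39) = 35*(-7) = -245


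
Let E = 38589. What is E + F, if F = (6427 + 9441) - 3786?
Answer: 50671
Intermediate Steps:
F = 12082 (F = 15868 - 3786 = 12082)
E + F = 38589 + 12082 = 50671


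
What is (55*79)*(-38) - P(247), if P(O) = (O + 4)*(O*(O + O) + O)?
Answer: -30853625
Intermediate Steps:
P(O) = (4 + O)*(O + 2*O**2) (P(O) = (4 + O)*(O*(2*O) + O) = (4 + O)*(2*O**2 + O) = (4 + O)*(O + 2*O**2))
(55*79)*(-38) - P(247) = (55*79)*(-38) - 247*(4 + 2*247**2 + 9*247) = 4345*(-38) - 247*(4 + 2*61009 + 2223) = -165110 - 247*(4 + 122018 + 2223) = -165110 - 247*124245 = -165110 - 1*30688515 = -165110 - 30688515 = -30853625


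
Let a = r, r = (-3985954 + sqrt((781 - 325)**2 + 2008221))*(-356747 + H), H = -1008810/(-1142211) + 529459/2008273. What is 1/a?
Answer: 1523877721193337377/2166912002620781871864269978843 + 764623837201*sqrt(2216157)/4333824005241563743728539957686 ≈ 7.0351e-13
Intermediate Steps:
H = 876906592993/764623837201 (H = -1008810*(-1/1142211) + 529459*(1/2008273) = 336270/380737 + 529459/2008273 = 876906592993/764623837201 ≈ 1.1468)
r = 155324873642253870234988/109231976743 - 272776383143352154*sqrt(2216157)/764623837201 (r = (-3985954 + sqrt((781 - 325)**2 + 2008221))*(-356747 + 876906592993/764623837201) = (-3985954 + sqrt(456**2 + 2008221))*(-272776383143352154/764623837201) = (-3985954 + sqrt(207936 + 2008221))*(-272776383143352154/764623837201) = (-3985954 + sqrt(2216157))*(-272776383143352154/764623837201) = 155324873642253870234988/109231976743 - 272776383143352154*sqrt(2216157)/764623837201 ≈ 1.4214e+12)
a = 155324873642253870234988/109231976743 - 272776383143352154*sqrt(2216157)/764623837201 ≈ 1.4214e+12
1/a = 1/(155324873642253870234988/109231976743 - 272776383143352154*sqrt(2216157)/764623837201)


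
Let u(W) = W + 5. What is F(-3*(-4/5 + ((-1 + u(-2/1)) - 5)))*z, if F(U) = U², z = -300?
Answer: -38988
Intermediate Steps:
u(W) = 5 + W
F(-3*(-4/5 + ((-1 + u(-2/1)) - 5)))*z = (-3*(-4/5 + ((-1 + (5 - 2/1)) - 5)))²*(-300) = (-3*(-4*⅕ + ((-1 + (5 - 2*1)) - 5)))²*(-300) = (-3*(-⅘ + ((-1 + (5 - 2)) - 5)))²*(-300) = (-3*(-⅘ + ((-1 + 3) - 5)))²*(-300) = (-3*(-⅘ + (2 - 5)))²*(-300) = (-3*(-⅘ - 3))²*(-300) = (-3*(-19/5))²*(-300) = (57/5)²*(-300) = (3249/25)*(-300) = -38988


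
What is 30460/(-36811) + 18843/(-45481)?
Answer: -2078980933/1674201091 ≈ -1.2418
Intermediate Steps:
30460/(-36811) + 18843/(-45481) = 30460*(-1/36811) + 18843*(-1/45481) = -30460/36811 - 18843/45481 = -2078980933/1674201091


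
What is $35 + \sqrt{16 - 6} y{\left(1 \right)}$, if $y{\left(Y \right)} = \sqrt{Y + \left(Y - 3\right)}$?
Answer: $35 + i \sqrt{10} \approx 35.0 + 3.1623 i$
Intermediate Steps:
$y{\left(Y \right)} = \sqrt{-3 + 2 Y}$ ($y{\left(Y \right)} = \sqrt{Y + \left(-3 + Y\right)} = \sqrt{-3 + 2 Y}$)
$35 + \sqrt{16 - 6} y{\left(1 \right)} = 35 + \sqrt{16 - 6} \sqrt{-3 + 2 \cdot 1} = 35 + \sqrt{10} \sqrt{-3 + 2} = 35 + \sqrt{10} \sqrt{-1} = 35 + \sqrt{10} i = 35 + i \sqrt{10}$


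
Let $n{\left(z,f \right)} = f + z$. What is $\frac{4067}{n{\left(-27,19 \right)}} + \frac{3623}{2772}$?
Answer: $- \frac{2811185}{5544} \approx -507.07$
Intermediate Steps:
$\frac{4067}{n{\left(-27,19 \right)}} + \frac{3623}{2772} = \frac{4067}{19 - 27} + \frac{3623}{2772} = \frac{4067}{-8} + 3623 \cdot \frac{1}{2772} = 4067 \left(- \frac{1}{8}\right) + \frac{3623}{2772} = - \frac{4067}{8} + \frac{3623}{2772} = - \frac{2811185}{5544}$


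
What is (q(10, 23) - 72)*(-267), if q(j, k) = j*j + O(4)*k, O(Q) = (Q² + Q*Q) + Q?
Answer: -228552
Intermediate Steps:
O(Q) = Q + 2*Q² (O(Q) = (Q² + Q²) + Q = 2*Q² + Q = Q + 2*Q²)
q(j, k) = j² + 36*k (q(j, k) = j*j + (4*(1 + 2*4))*k = j² + (4*(1 + 8))*k = j² + (4*9)*k = j² + 36*k)
(q(10, 23) - 72)*(-267) = ((10² + 36*23) - 72)*(-267) = ((100 + 828) - 72)*(-267) = (928 - 72)*(-267) = 856*(-267) = -228552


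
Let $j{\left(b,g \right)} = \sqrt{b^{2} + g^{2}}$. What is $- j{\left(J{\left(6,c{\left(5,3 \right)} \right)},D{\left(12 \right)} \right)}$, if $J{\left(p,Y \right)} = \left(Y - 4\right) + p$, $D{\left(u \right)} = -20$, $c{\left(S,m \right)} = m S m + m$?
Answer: $- 10 \sqrt{29} \approx -53.852$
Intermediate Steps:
$c{\left(S,m \right)} = m + S m^{2}$ ($c{\left(S,m \right)} = S m m + m = S m^{2} + m = m + S m^{2}$)
$J{\left(p,Y \right)} = -4 + Y + p$ ($J{\left(p,Y \right)} = \left(-4 + Y\right) + p = -4 + Y + p$)
$- j{\left(J{\left(6,c{\left(5,3 \right)} \right)},D{\left(12 \right)} \right)} = - \sqrt{\left(-4 + 3 \left(1 + 5 \cdot 3\right) + 6\right)^{2} + \left(-20\right)^{2}} = - \sqrt{\left(-4 + 3 \left(1 + 15\right) + 6\right)^{2} + 400} = - \sqrt{\left(-4 + 3 \cdot 16 + 6\right)^{2} + 400} = - \sqrt{\left(-4 + 48 + 6\right)^{2} + 400} = - \sqrt{50^{2} + 400} = - \sqrt{2500 + 400} = - \sqrt{2900} = - 10 \sqrt{29}$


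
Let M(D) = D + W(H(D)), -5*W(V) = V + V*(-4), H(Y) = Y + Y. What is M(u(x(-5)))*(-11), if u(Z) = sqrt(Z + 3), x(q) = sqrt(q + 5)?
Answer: -121*sqrt(3)/5 ≈ -41.916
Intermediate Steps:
x(q) = sqrt(5 + q)
H(Y) = 2*Y
W(V) = 3*V/5 (W(V) = -(V + V*(-4))/5 = -(V - 4*V)/5 = -(-3)*V/5 = 3*V/5)
u(Z) = sqrt(3 + Z)
M(D) = 11*D/5 (M(D) = D + 3*(2*D)/5 = D + 6*D/5 = 11*D/5)
M(u(x(-5)))*(-11) = (11*sqrt(3 + sqrt(5 - 5))/5)*(-11) = (11*sqrt(3 + sqrt(0))/5)*(-11) = (11*sqrt(3 + 0)/5)*(-11) = (11*sqrt(3)/5)*(-11) = -121*sqrt(3)/5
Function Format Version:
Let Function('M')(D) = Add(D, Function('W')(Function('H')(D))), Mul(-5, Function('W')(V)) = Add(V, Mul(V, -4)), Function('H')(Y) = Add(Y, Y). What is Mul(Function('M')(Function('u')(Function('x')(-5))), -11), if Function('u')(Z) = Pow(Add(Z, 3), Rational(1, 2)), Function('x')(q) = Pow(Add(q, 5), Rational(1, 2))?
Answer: Mul(Rational(-121, 5), Pow(3, Rational(1, 2))) ≈ -41.916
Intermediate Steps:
Function('x')(q) = Pow(Add(5, q), Rational(1, 2))
Function('H')(Y) = Mul(2, Y)
Function('W')(V) = Mul(Rational(3, 5), V) (Function('W')(V) = Mul(Rational(-1, 5), Add(V, Mul(V, -4))) = Mul(Rational(-1, 5), Add(V, Mul(-4, V))) = Mul(Rational(-1, 5), Mul(-3, V)) = Mul(Rational(3, 5), V))
Function('u')(Z) = Pow(Add(3, Z), Rational(1, 2))
Function('M')(D) = Mul(Rational(11, 5), D) (Function('M')(D) = Add(D, Mul(Rational(3, 5), Mul(2, D))) = Add(D, Mul(Rational(6, 5), D)) = Mul(Rational(11, 5), D))
Mul(Function('M')(Function('u')(Function('x')(-5))), -11) = Mul(Mul(Rational(11, 5), Pow(Add(3, Pow(Add(5, -5), Rational(1, 2))), Rational(1, 2))), -11) = Mul(Mul(Rational(11, 5), Pow(Add(3, Pow(0, Rational(1, 2))), Rational(1, 2))), -11) = Mul(Mul(Rational(11, 5), Pow(Add(3, 0), Rational(1, 2))), -11) = Mul(Mul(Rational(11, 5), Pow(3, Rational(1, 2))), -11) = Mul(Rational(-121, 5), Pow(3, Rational(1, 2)))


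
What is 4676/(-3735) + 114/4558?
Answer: -10443709/8512065 ≈ -1.2269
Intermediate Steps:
4676/(-3735) + 114/4558 = 4676*(-1/3735) + 114*(1/4558) = -4676/3735 + 57/2279 = -10443709/8512065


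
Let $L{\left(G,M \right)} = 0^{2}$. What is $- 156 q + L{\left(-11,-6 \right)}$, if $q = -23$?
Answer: $3588$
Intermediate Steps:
$L{\left(G,M \right)} = 0$
$- 156 q + L{\left(-11,-6 \right)} = \left(-156\right) \left(-23\right) + 0 = 3588 + 0 = 3588$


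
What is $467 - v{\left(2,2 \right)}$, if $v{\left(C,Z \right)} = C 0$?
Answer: $467$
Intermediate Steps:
$v{\left(C,Z \right)} = 0$
$467 - v{\left(2,2 \right)} = 467 - 0 = 467 + 0 = 467$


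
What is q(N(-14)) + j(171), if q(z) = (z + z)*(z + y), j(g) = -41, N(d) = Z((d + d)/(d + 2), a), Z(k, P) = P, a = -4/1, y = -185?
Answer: 1471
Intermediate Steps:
a = -4 (a = -4*1 = -4)
N(d) = -4
q(z) = 2*z*(-185 + z) (q(z) = (z + z)*(z - 185) = (2*z)*(-185 + z) = 2*z*(-185 + z))
q(N(-14)) + j(171) = 2*(-4)*(-185 - 4) - 41 = 2*(-4)*(-189) - 41 = 1512 - 41 = 1471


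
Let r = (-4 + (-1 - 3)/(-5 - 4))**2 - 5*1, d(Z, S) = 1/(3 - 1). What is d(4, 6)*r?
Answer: 619/162 ≈ 3.8210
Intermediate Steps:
d(Z, S) = 1/2
r = 619/81 (r = (-4 - 4/(-9))**2 - 5 = (-4 - 4*(-1/9))**2 - 5 = (-4 + 4/9)**2 - 5 = (-32/9)**2 - 5 = 1024/81 - 5 = 619/81 ≈ 7.6420)
d(4, 6)*r = (1/2)*(619/81) = 619/162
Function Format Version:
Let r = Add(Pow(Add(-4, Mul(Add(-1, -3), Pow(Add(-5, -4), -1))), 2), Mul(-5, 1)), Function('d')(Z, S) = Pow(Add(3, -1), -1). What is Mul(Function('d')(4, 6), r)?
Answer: Rational(619, 162) ≈ 3.8210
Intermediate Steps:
Function('d')(Z, S) = Rational(1, 2) (Function('d')(Z, S) = Pow(2, -1) = Rational(1, 2))
r = Rational(619, 81) (r = Add(Pow(Add(-4, Mul(-4, Pow(-9, -1))), 2), -5) = Add(Pow(Add(-4, Mul(-4, Rational(-1, 9))), 2), -5) = Add(Pow(Add(-4, Rational(4, 9)), 2), -5) = Add(Pow(Rational(-32, 9), 2), -5) = Add(Rational(1024, 81), -5) = Rational(619, 81) ≈ 7.6420)
Mul(Function('d')(4, 6), r) = Mul(Rational(1, 2), Rational(619, 81)) = Rational(619, 162)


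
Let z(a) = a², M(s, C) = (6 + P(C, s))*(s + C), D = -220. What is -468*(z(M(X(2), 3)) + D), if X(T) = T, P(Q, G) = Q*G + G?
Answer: -2190240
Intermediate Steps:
P(Q, G) = G + G*Q (P(Q, G) = G*Q + G = G + G*Q)
M(s, C) = (6 + s*(1 + C))*(C + s) (M(s, C) = (6 + s*(1 + C))*(s + C) = (6 + s*(1 + C))*(C + s))
-468*(z(M(X(2), 3)) + D) = -468*((6*3 + 6*2 + 2²*(1 + 3) + 3*2*(1 + 3))² - 220) = -468*((18 + 12 + 4*4 + 3*2*4)² - 220) = -468*((18 + 12 + 16 + 24)² - 220) = -468*(70² - 220) = -468*(4900 - 220) = -468*4680 = -2190240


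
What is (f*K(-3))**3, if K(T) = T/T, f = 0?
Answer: 0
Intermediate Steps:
K(T) = 1
(f*K(-3))**3 = (0*1)**3 = 0**3 = 0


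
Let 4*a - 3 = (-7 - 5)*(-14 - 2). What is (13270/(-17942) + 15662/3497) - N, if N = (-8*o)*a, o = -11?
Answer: -134466807023/31371587 ≈ -4286.3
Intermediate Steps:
a = 195/4 (a = ¾ + ((-7 - 5)*(-14 - 2))/4 = ¾ + (-12*(-16))/4 = ¾ + (¼)*192 = ¾ + 48 = 195/4 ≈ 48.750)
N = 4290 (N = -8*(-11)*(195/4) = 88*(195/4) = 4290)
(13270/(-17942) + 15662/3497) - N = (13270/(-17942) + 15662/3497) - 1*4290 = (13270*(-1/17942) + 15662*(1/3497)) - 4290 = (-6635/8971 + 15662/3497) - 4290 = 117301207/31371587 - 4290 = -134466807023/31371587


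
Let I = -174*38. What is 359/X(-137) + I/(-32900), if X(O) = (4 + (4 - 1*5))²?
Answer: 2967652/74025 ≈ 40.090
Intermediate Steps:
I = -6612
X(O) = 9 (X(O) = (4 + (4 - 5))² = (4 - 1)² = 3² = 9)
359/X(-137) + I/(-32900) = 359/9 - 6612/(-32900) = 359*(⅑) - 6612*(-1/32900) = 359/9 + 1653/8225 = 2967652/74025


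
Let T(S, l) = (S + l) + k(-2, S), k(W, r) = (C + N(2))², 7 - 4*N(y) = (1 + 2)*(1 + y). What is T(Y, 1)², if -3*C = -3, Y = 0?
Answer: 25/16 ≈ 1.5625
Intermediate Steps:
C = 1 (C = -⅓*(-3) = 1)
N(y) = 1 - 3*y/4 (N(y) = 7/4 - (1 + 2)*(1 + y)/4 = 7/4 - 3*(1 + y)/4 = 7/4 - (3 + 3*y)/4 = 7/4 + (-¾ - 3*y/4) = 1 - 3*y/4)
k(W, r) = ¼ (k(W, r) = (1 + (1 - ¾*2))² = (1 + (1 - 3/2))² = (1 - ½)² = (½)² = ¼)
T(S, l) = ¼ + S + l (T(S, l) = (S + l) + ¼ = ¼ + S + l)
T(Y, 1)² = (¼ + 0 + 1)² = (5/4)² = 25/16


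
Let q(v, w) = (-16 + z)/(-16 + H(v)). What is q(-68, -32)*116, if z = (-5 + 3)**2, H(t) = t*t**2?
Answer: 29/6551 ≈ 0.0044268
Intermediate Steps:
H(t) = t**3
z = 4 (z = (-2)**2 = 4)
q(v, w) = -12/(-16 + v**3) (q(v, w) = (-16 + 4)/(-16 + v**3) = -12/(-16 + v**3))
q(-68, -32)*116 = -12/(-16 + (-68)**3)*116 = -12/(-16 - 314432)*116 = -12/(-314448)*116 = -12*(-1/314448)*116 = (1/26204)*116 = 29/6551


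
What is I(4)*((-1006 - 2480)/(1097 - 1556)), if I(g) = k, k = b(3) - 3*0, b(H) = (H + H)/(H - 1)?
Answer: 1162/51 ≈ 22.784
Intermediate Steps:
b(H) = 2*H/(-1 + H) (b(H) = (2*H)/(-1 + H) = 2*H/(-1 + H))
k = 3 (k = 2*3/(-1 + 3) - 3*0 = 2*3/2 + 0 = 2*3*(½) + 0 = 3 + 0 = 3)
I(g) = 3
I(4)*((-1006 - 2480)/(1097 - 1556)) = 3*((-1006 - 2480)/(1097 - 1556)) = 3*(-3486/(-459)) = 3*(-3486*(-1/459)) = 3*(1162/153) = 1162/51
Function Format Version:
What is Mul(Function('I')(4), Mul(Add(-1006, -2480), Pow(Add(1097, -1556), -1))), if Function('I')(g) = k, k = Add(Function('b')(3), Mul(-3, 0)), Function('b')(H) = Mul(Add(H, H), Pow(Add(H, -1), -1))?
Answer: Rational(1162, 51) ≈ 22.784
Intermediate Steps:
Function('b')(H) = Mul(2, H, Pow(Add(-1, H), -1)) (Function('b')(H) = Mul(Mul(2, H), Pow(Add(-1, H), -1)) = Mul(2, H, Pow(Add(-1, H), -1)))
k = 3 (k = Add(Mul(2, 3, Pow(Add(-1, 3), -1)), Mul(-3, 0)) = Add(Mul(2, 3, Pow(2, -1)), 0) = Add(Mul(2, 3, Rational(1, 2)), 0) = Add(3, 0) = 3)
Function('I')(g) = 3
Mul(Function('I')(4), Mul(Add(-1006, -2480), Pow(Add(1097, -1556), -1))) = Mul(3, Mul(Add(-1006, -2480), Pow(Add(1097, -1556), -1))) = Mul(3, Mul(-3486, Pow(-459, -1))) = Mul(3, Mul(-3486, Rational(-1, 459))) = Mul(3, Rational(1162, 153)) = Rational(1162, 51)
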